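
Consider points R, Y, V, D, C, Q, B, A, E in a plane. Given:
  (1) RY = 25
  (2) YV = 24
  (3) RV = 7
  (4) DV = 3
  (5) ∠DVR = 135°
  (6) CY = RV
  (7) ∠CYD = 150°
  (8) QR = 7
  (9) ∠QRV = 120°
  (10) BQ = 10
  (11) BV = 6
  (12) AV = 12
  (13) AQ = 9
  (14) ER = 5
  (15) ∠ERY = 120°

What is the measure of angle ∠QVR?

Step 1: By the law of cosines on triangle VRQ: VQ² = 7² + 7² − 2·7·7·cos(120°) = 147, so VQ = 7·√3.
Step 2: By the inverse law of cosines on triangle QVR: cos(∠QVR) = ((7·√3)² + 7² − 7²) / (2·7·√3·7) = 147/169.74 = 0.866, so ∠QVR = 30°.

Therefore, the measure of angle ∠QVR = 30°.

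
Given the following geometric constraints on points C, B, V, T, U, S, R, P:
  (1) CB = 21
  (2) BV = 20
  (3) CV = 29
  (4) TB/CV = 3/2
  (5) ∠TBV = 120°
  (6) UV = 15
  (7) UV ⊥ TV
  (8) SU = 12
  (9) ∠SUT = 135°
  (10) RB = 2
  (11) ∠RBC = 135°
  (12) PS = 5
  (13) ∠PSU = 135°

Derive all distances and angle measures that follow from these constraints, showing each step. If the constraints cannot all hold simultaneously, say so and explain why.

The constraints are consistent.

From the given relations:
  TB = 3/2·CV = 3/2·29 ≈ 43.5

Step 1: From CB = 21, BR = 2, and ∠CBR = 135°, by the law of cosines:
  CR² = CB² + BR² - 2·CB·BR·cos(135°) = 441 + 4 + 59.4 = 504.4
  CR ≈ 22.46

Step 2: From VB = 20, BT = 43.5, and ∠VBT = 120°, by the law of cosines:
  VT² = VB² + BT² - 2·VB·BT·cos(120°) = 400 + 1892 + 870 = 3162
  VT ≈ 56.23

Step 3: From US = 12, SP = 5, and ∠USP = 135°, by the law of cosines:
  UP² = US² + SP² - 2·US·SP·cos(135°) = 144 + 25 + 84.85 = 253.9
  UP ≈ 15.93

Step 4: From CB = 21, CV = 29, BV = 20, by the inverse law of cosines:
  cos(∠BCV) = (CB² + CV² - BV²) / (2·CB·CV)
  ∠BCV = 43.6°

Step 5: From BC = 21, BV = 20, CV = 29, by the inverse law of cosines:
  cos(∠CBV) = (BC² + BV² - CV²) / (2·BC·BV)
  ∠CBV = 90°

Step 6: From VB = 20, VC = 29, BC = 21, by the inverse law of cosines:
  cos(∠BVC) = (VB² + VC² - BC²) / (2·VB·VC)
  ∠BVC = 46.4°

Step 7: From TV = 56.23, VU = 15, and ∠TVU = 90°, by the law of cosines:
  TU² = TV² + VU² - 2·TV·VU·cos(90°) = 3162 + 225 - 0 = 3387
  TU ≈ 58.2

Step 8: From CB = 21, CR = 22.46, BR = 2, by the inverse law of cosines:
  cos(∠BCR) = (CB² + CR² - BR²) / (2·CB·CR)
  ∠BCR = 3.61°

Step 9: From VB = 20, VT = 56.23, BT = 43.5, by the inverse law of cosines:
  cos(∠BVT) = (VB² + VT² - BT²) / (2·VB·VT)
  ∠BVT = 42.06°

Step 10: From TB = 43.5, TV = 56.23, BV = 20, by the inverse law of cosines:
  cos(∠BTV) = (TB² + TV² - BV²) / (2·TB·TV)
  ∠BTV = 17.94°

Step 11: From UP = 15.93, US = 12, PS = 5, by the inverse law of cosines:
  cos(∠PUS) = (UP² + US² - PS²) / (2·UP·US)
  ∠PUS = 12.82°

Step 12: From RB = 2, RC = 22.46, BC = 21, by the inverse law of cosines:
  cos(∠BRC) = (RB² + RC² - BC²) / (2·RB·RC)
  ∠BRC = 41.39°

Step 13: From PS = 5, PU = 15.93, SU = 12, by the inverse law of cosines:
  cos(∠SPU) = (PS² + PU² - SU²) / (2·PS·PU)
  ∠SPU = 32.18°

Step 14: From TU = 58.2, US = 12, and ∠TUS = 135°, by the law of cosines:
  TS² = TU² + US² - 2·TU·US·cos(135°) = 3387 + 144 + 987.7 = 4519
  TS ≈ 67.22

Step 15: From TU = 58.2, TV = 56.23, UV = 15, by the inverse law of cosines:
  cos(∠UTV) = (TU² + TV² - UV²) / (2·TU·TV)
  ∠UTV = 14.94°

Step 16: From UT = 58.2, UV = 15, TV = 56.23, by the inverse law of cosines:
  cos(∠TUV) = (UT² + UV² - TV²) / (2·UT·UV)
  ∠TUV = 75.06°

Step 17: From TS = 67.22, TU = 58.2, SU = 12, by the inverse law of cosines:
  cos(∠STU) = (TS² + TU² - SU²) / (2·TS·TU)
  ∠STU = 7.25°

Step 18: From ST = 67.22, SU = 12, TU = 58.2, by the inverse law of cosines:
  cos(∠TSU) = (ST² + SU² - TU²) / (2·ST·SU)
  ∠TSU = 37.75°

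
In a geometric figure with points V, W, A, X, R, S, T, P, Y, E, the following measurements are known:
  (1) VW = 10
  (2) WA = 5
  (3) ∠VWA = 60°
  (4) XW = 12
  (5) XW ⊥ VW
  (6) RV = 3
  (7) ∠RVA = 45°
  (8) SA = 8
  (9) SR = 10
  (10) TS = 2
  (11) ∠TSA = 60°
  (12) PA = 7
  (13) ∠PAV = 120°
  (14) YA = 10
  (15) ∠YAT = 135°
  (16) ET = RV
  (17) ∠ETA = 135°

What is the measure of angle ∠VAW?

Step 1: By the law of cosines on triangle AWV: AV² = 5² + 10² − 2·5·10·cos(60°) = 75, so AV = 5·√3.
Step 2: By the inverse law of cosines on triangle VAW: cos(∠VAW) = ((5·√3)² + 5² − 10²) / (2·5·√3·5) = 0/86.6 = 0, so ∠VAW = 90°.

Therefore, the measure of angle ∠VAW = 90°.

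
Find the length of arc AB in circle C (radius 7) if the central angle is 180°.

Arc length = 2πr × θ/360
= 2π × 7 × 1/2
= 7*pi

7*pi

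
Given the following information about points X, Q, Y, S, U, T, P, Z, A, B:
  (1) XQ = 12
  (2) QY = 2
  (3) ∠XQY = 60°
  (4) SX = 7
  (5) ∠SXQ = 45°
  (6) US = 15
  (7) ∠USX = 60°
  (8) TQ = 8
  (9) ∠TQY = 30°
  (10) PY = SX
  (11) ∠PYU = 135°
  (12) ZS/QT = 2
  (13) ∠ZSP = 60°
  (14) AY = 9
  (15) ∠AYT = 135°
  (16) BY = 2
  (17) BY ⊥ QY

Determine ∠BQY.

Step 1: By the law of cosines on triangle QYB: QB² = 2² + 2² − 2·2·2·cos(90°) = 8, so QB = 2·√2.
Step 2: By the inverse law of cosines on triangle BQY: cos(∠BQY) = ((2·√2)² + 2² − 2²) / (2·2·√2·2) = 8/11.31 = 0.7071, so ∠BQY = 45°.

Therefore, the measure of angle ∠BQY = 45°.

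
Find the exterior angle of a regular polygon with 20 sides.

Each exterior angle of a regular n-gon is 360 / n.
For n = 20: 360 / 20 = 18 degrees.

18 degrees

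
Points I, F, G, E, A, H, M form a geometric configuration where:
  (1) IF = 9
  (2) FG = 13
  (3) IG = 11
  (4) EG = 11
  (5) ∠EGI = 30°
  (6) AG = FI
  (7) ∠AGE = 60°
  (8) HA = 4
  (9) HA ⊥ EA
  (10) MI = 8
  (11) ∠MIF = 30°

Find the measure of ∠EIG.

Step 1: By the law of cosines on triangle IGE: IE² = 11² + 11² − 2·11·11·cos(30°) = 32.42, so IE ≈ 5.69.
Step 2: By the inverse law of cosines on triangle EIG: cos(∠EIG) = (5.69² + 11² − 11²) / (2·5.69·11) = 32.42/125.27 = 0.2588, so ∠EIG = 75°.

Therefore, the measure of angle ∠EIG = 75°.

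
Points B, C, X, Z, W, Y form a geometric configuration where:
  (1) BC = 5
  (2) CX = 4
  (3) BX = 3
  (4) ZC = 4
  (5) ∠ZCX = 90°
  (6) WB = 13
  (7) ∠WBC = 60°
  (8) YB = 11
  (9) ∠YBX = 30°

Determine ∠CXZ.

Step 1: By the law of cosines on triangle XCZ: XZ² = 4² + 4² − 2·4·4·cos(90°) = 32, so XZ = 4·√2.
Step 2: By the inverse law of cosines on triangle CXZ: cos(∠CXZ) = (4² + (4·√2)² − 4²) / (2·4·4·√2) = 32/45.25 = 0.7071, so ∠CXZ = 45°.

Therefore, the measure of angle ∠CXZ = 45°.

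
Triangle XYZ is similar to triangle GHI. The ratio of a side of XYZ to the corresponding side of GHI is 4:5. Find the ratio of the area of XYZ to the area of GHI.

Area ratio = (side ratio)^2 = (4/5)^2 = 16:25.

16:25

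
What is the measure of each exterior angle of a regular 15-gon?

Each exterior angle of a regular n-gon is 360 / n.
For n = 15: 360 / 15 = 24 degrees.

24 degrees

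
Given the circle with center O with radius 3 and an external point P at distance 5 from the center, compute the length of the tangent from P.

tangent = √(d² - r²) = √(5² - 3²) = √(25 - 9) = √16 = 4

4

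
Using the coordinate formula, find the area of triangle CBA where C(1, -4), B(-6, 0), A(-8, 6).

Using the Shoelace formula for a triangle:
Area = (1/2)|x0(y1 - y2) + x1(y2 - y0) + x2(y0 - y1)|
Area = (1/2)|1(0 - 6) + -6(6 - -4) + -8(-4 - 0)|
Area = (1/2)|-6 + -60 + 32|
Area = (1/2)|-34|
Area = (1/2)(34)
Area = 17

17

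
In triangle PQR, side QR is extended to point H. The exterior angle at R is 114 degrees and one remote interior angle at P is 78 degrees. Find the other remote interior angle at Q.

By the exterior angle theorem: exterior angle = sum of remote interior angles.
114 = 78 + angle Q
angle Q = 114 - 78 = 36 degrees

36 degrees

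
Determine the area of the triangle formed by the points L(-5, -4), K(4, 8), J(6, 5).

The Shoelace formula computes the area from vertex coordinates by summing cross products.
For vertices (-5,-4), (4,8), (6,5):
Signed sum = -5*8 - 4*-4 + 4*5 - 6*8 + 6*-4 - -5*5
= -24 + -28 + 1 = -51
Area = (1/2)|-51| = 51/2.

51/2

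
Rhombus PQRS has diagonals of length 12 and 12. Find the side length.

The diagonals of a rhombus bisect each other at right angles.
Half-diagonals: 12/2 = 6 and 12/2 = 6
side = sqrt(6^2 + 6^2)
side = sqrt(36 + 36)
side = sqrt(72) = 6*sqrt(2)

6*sqrt(2)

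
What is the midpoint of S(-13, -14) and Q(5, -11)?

M = ((x₁ + x₂)/2, (y₁ + y₂)/2)
= ((-13 + 5)/2, (-14 + -11)/2)
= (-8/2, -25/2) = (-4, -25/2)

(-4, -25/2)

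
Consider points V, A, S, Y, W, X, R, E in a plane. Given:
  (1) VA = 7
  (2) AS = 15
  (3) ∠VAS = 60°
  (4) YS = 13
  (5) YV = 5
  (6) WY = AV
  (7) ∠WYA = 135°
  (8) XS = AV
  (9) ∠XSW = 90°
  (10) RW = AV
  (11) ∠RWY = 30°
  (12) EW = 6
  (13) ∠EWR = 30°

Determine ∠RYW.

From the given relations: WY = AV = 7; RW = AV = 7.
Step 1: By the law of cosines on triangle YWR: YR² = 7² + 7² − 2·7·7·cos(30°) = 13.13, so YR ≈ 3.62.
Step 2: By the inverse law of cosines on triangle RYW: cos(∠RYW) = (3.62² + 7² − 7²) / (2·3.62·7) = 13.13/50.73 = 0.2588, so ∠RYW = 75°.

Therefore, the measure of angle ∠RYW = 75°.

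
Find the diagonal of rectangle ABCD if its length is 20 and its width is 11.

Using the Pythagorean theorem:
d² = 20² + 11² = 400 + 121 = 521
d = sqrt(521)

sqrt(521)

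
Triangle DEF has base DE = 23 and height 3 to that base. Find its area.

A triangle's area is half the area of a rectangle with the same base and height.
Area = (1/2) * 23 * 3 = 69/2.

69/2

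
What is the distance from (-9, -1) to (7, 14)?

d = sqrt((16)^2 + (15)^2) = sqrt(481)

sqrt(481)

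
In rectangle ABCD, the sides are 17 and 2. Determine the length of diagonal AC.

Using the Pythagorean theorem:
d² = 17² + 2² = 289 + 4 = 293
d = sqrt(293)

sqrt(293)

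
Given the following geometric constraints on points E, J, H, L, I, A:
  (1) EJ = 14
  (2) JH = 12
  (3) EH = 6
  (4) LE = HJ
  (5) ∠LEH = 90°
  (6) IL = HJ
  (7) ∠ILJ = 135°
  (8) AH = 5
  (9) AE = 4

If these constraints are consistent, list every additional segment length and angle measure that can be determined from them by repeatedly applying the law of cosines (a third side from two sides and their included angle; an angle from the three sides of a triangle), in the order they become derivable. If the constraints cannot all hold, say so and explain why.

The constraints are consistent. Derivable facts, in order:
After 1 step:
- HL = 6·√5
- ∠AEH = 55.77°
- ∠AHE = 41.41°
- ∠EAH = 82.82°
- ∠EHJ = 96.38°
- ∠EJH = 25.21°
- ∠HEJ = 58.41°
After 2 steps:
- ∠EHL = 63.43°
- ∠ELH = 26.57°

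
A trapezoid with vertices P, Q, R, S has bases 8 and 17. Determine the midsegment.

midsegment = (8 + 17) / 2 = 25 / 2 = 25/2

25/2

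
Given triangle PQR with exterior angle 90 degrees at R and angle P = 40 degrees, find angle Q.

The exterior angle theorem states that an exterior angle equals the sum of the two non-adjacent interior angles.
So 90 = 40 + angle Q, which gives angle Q = 90 - 40 = 50 degrees.

50 degrees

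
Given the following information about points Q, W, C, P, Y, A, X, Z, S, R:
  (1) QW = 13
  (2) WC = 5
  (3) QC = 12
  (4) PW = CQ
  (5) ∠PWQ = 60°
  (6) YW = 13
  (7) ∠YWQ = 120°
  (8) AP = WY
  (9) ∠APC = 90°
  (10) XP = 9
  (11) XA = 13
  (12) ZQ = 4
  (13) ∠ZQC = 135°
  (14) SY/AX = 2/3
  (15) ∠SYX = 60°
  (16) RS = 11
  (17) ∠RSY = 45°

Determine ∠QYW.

Step 1: By the law of cosines on triangle YWQ: YQ² = 13² + 13² − 2·13·13·cos(120°) = 507, so YQ = 13·√3.
Step 2: By the inverse law of cosines on triangle QYW: cos(∠QYW) = ((13·√3)² + 13² − 13²) / (2·13·√3·13) = 507/585.43 = 0.866, so ∠QYW = 30°.

Therefore, the measure of angle ∠QYW = 30°.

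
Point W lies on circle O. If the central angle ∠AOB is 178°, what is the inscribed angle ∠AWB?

Inscribed angle = 178° / 2 = 89° (inscribed angle theorem).

89°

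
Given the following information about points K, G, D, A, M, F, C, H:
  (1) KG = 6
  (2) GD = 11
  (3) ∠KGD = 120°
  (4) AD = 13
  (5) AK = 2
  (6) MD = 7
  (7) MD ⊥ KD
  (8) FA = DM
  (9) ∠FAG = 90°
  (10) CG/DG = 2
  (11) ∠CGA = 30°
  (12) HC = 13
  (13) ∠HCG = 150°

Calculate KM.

Step 1: By the law of cosines on triangle DGK: DK² = 11² + 6² − 2·11·6·cos(120°) = 223, so DK ≈ 14.93.
Step 2: By the law of cosines on triangle KDM: KM² = 14.93² + 7² − 2·14.93·7·cos(90°) = 272, so KM = 4·√17.

Therefore, the length of KM = 4·√17.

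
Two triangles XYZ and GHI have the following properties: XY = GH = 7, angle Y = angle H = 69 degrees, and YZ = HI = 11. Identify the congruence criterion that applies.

The given information matches SAS: Two pairs of corresponding sides and the included angle are equal (Side-Angle-Side).

SAS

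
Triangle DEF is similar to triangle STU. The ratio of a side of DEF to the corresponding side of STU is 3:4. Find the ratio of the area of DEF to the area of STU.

The ratio of areas of similar triangles equals the square of the side ratio.
Side ratio = 3:4
Area ratio = (3/4)^2 = 9/16 = 9:16

9:16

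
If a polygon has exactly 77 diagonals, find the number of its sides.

Using d = n(n - 3)/2, we solve 77 = n(n - 3)/2.
So n(n - 3) = 154.
Testing n = 14: 14 * 11 = 154 = 154. Correct.
The polygon has 14 sides.

14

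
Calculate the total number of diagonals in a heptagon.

The number of diagonals in an n-gon is n(n - 3)/2.
For n = 7: 7(7 - 3)/2 = 7 × 4 / 2 = 14.

14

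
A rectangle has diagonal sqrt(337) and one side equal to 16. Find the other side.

b = sqrt(d^2 - a^2) = sqrt(337 - 256) = sqrt(81) = 9

9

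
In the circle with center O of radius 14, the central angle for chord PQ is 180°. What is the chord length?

Drop a perpendicular from the center to the chord, bisecting both the chord and the central angle.
Each half-chord = r sin(θ/2) = 14 sin(90°).
The full chord = 2 × 14 × sin(90°) = 28.

28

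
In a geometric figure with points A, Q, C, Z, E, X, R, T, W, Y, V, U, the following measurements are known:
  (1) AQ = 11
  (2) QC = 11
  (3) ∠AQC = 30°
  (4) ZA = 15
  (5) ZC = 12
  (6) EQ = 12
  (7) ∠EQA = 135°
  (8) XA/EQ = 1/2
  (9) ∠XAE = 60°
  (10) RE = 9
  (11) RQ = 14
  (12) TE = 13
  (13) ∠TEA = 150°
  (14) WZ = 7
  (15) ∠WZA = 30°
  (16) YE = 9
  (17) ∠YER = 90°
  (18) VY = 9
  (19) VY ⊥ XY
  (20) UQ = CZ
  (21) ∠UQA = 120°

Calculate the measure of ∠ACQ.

Step 1: By the law of cosines on triangle CQA: CA² = 11² + 11² − 2·11·11·cos(30°) = 32.42, so CA ≈ 5.69.
Step 2: By the inverse law of cosines on triangle ACQ: cos(∠ACQ) = (5.69² + 11² − 11²) / (2·5.69·11) = 32.42/125.27 = 0.2588, so ∠ACQ = 75°.

Therefore, the measure of angle ∠ACQ = 75°.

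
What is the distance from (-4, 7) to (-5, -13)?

d = sqrt((-5 - -4)^2 + (-13 - 7)^2)
d = sqrt(-1^2 + -20^2)
d = sqrt(1 + 400)
d = sqrt(401)

sqrt(401)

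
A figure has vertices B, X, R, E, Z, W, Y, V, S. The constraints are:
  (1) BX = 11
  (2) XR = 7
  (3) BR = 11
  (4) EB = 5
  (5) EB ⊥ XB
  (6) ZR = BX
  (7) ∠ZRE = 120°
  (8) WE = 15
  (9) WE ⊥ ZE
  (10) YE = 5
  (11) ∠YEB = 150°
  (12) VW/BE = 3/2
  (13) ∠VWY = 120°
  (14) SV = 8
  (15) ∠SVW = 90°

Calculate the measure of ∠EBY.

Step 1: By the law of cosines on triangle BEY: BY² = 5² + 5² − 2·5·5·cos(150°) = 93.3, so BY ≈ 9.66.
Step 2: By the inverse law of cosines on triangle EBY: cos(∠EBY) = (5² + 9.66² − 5²) / (2·5·9.66) = 93.3/96.59 = 0.9659, so ∠EBY = 15°.

Therefore, the measure of angle ∠EBY = 15°.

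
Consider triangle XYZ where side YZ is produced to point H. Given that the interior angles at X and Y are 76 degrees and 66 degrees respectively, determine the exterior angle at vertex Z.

The interior angle at Z is 180 - 76 - 66 = 38 degrees.
The exterior angle and interior angle at Z are supplementary:
Exterior angle = 180 - 38 = 142 degrees.

142 degrees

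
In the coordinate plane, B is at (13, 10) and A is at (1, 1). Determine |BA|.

d = sqrt((-12)^2 + (-9)^2) = sqrt(225) = 15

15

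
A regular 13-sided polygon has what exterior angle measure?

Each exterior angle of a regular n-gon is 360 / n.
For n = 13: 360 / 13 = 360/13 degrees.

360/13 degrees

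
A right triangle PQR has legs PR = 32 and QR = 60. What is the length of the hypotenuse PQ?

In a right triangle, the square of the hypotenuse equals the sum of the squares of the two legs.
The legs are 32 and 60, so the hypotenuse = sqrt(1024 + 3600) = sqrt(4624) = 68.

68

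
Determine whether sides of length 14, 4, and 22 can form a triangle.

Check the triangle inequality: 14 + 4 = 18 ≤ 22.
Since the sum of two sides does not exceed the third, no triangle can be formed.

No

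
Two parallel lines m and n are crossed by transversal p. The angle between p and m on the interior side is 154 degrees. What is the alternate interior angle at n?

Alternate interior angles are equal: 154 degrees.

154 degrees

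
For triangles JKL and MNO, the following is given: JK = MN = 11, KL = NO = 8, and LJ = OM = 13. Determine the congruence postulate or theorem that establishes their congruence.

The given information provides:
JK = MN = 11, KL = NO = 8, and LJ = OM = 13
This matches the SSS congruence theorem.
All three pairs of corresponding sides are equal (Side-Side-Side).

SSS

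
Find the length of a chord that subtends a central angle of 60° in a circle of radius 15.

Drop a perpendicular from the center to the chord, bisecting both the chord and the central angle.
Each half-chord = r sin(θ/2) = 15 sin(30°).
The full chord = 2 × 15 × sin(30°) = 15.

15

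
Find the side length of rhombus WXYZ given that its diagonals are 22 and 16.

The diagonals of a rhombus bisect each other at right angles.
Half-diagonals: 22/2 = 11 and 16/2 = 8
side = sqrt(11^2 + 8^2)
side = sqrt(121 + 64)
side = sqrt(185)

sqrt(185)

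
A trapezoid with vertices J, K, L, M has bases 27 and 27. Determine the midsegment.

midsegment = (27 + 27) / 2 = 54 / 2 = 27

27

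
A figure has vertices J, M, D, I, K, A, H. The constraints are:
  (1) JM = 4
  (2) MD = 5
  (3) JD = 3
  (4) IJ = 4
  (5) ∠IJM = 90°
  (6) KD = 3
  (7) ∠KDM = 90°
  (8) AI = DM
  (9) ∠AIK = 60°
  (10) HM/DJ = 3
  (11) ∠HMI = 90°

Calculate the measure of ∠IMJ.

Step 1: By the law of cosines on triangle MJI: MI² = 4² + 4² − 2·4·4·cos(90°) = 32, so MI = 4·√2.
Step 2: By the inverse law of cosines on triangle IMJ: cos(∠IMJ) = ((4·√2)² + 4² − 4²) / (2·4·√2·4) = 32/45.25 = 0.7071, so ∠IMJ = 45°.

Therefore, the measure of angle ∠IMJ = 45°.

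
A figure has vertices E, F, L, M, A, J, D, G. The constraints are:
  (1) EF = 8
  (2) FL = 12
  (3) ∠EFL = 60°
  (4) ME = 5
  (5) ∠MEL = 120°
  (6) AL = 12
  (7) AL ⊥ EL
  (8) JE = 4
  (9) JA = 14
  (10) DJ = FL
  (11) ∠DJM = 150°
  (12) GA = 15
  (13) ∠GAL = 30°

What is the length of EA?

Step 1: By the law of cosines on triangle LFE: LE² = 12² + 8² − 2·12·8·cos(60°) = 112, so LE = 4·√7.
Step 2: By the law of cosines on triangle ELA: EA² = (4·√7)² + 12² − 2·4·√7·12·cos(90°) = 256, so EA = 16.

Therefore, the length of EA = 16.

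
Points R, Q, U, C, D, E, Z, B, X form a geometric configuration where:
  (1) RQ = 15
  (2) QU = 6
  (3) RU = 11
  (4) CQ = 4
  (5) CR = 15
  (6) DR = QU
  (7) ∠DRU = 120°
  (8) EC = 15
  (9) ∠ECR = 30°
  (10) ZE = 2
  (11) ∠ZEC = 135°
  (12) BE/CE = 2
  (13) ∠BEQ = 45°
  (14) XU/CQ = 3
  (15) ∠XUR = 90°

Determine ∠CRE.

Step 1: By the law of cosines on triangle RCE: RE² = 15² + 15² − 2·15·15·cos(30°) = 60.29, so RE ≈ 7.76.
Step 2: By the inverse law of cosines on triangle CRE: cos(∠CRE) = (15² + 7.76² − 15²) / (2·15·7.76) = 60.29/232.94 = 0.2588, so ∠CRE = 75°.

Therefore, the measure of angle ∠CRE = 75°.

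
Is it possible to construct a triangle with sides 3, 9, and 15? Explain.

No.
The triangle inequality is violated: 3 + 9 = 12 ≤ 15.
These lengths cannot form a triangle.

No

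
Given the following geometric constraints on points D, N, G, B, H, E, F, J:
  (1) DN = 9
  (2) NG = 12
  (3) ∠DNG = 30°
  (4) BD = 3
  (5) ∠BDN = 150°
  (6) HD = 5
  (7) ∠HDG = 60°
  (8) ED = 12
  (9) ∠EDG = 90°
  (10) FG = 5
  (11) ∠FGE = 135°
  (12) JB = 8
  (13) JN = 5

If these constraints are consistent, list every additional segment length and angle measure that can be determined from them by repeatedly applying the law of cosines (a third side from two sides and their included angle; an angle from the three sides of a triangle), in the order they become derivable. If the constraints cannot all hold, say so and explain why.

The constraints are consistent. Derivable facts, in order:
After 1 step:
- DG ≈ 6.16
- NB ≈ 11.69
After 2 steps:
- GE ≈ 13.49
- GH ≈ 5.67
- ∠BJN = 126.66°
- ∠BND = 7.37°
- ∠BNJ = 33.28°
- ∠DBN = 22.63°
- ∠DGN = 46.94°
- ∠GDN = 103.06°
- ∠JBN = 20.06°
After 3 steps:
- EF ≈ 17.39
- ∠DEG = 27.17°
- ∠DGE = 62.83°
- ∠DGH = 49.8°
- ∠DHG = 70.2°
After 4 steps:
- ∠EFG = 33.27°
- ∠FEG = 11.73°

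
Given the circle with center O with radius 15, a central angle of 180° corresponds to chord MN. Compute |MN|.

Drop a perpendicular from the center to the chord, bisecting both the chord and the central angle.
Each half-chord = r sin(θ/2) = 15 sin(90°).
The full chord = 2 × 15 × sin(90°) = 30.

30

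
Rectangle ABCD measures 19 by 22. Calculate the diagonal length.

d = sqrt(19^2 + 22^2) = sqrt(845) = 13*sqrt(5)

13*sqrt(5)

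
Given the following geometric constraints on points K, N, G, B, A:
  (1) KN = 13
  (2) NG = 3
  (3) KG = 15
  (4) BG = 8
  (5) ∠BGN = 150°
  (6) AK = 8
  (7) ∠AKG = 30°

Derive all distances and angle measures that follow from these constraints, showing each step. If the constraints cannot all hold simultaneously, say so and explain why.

The constraints are consistent.

Step 1: From NG = 3, GB = 8, and ∠NGB = 150°, by the law of cosines:
  NB² = NG² + GB² - 2·NG·GB·cos(150°) = 9 + 64 + 41.57 = 114.6
  NB ≈ 10.7

Step 2: From GK = 15, KA = 8, and ∠GKA = 30°, by the law of cosines:
  GA² = GK² + KA² - 2·GK·KA·cos(30°) = 225 + 64 - 207.8 = 81.15
  GA ≈ 9.01

Step 3: From KG = 15, KN = 13, GN = 3, by the inverse law of cosines:
  cos(∠GKN) = (KG² + KN² - GN²) / (2·KG·KN)
  ∠GKN = 9.18°

Step 4: From NG = 3, NK = 13, GK = 15, by the inverse law of cosines:
  cos(∠GNK) = (NG² + NK² - GK²) / (2·NG·NK)
  ∠GNK = 127.05°

Step 5: From GK = 15, GN = 3, KN = 13, by the inverse law of cosines:
  cos(∠KGN) = (GK² + GN² - KN²) / (2·GK·GN)
  ∠KGN = 43.76°

Step 6: From NB = 10.7, NG = 3, BG = 8, by the inverse law of cosines:
  cos(∠BNG) = (NB² + NG² - BG²) / (2·NB·NG)
  ∠BNG = 21.94°

Step 7: From GA = 9.01, GK = 15, AK = 8, by the inverse law of cosines:
  cos(∠AGK) = (GA² + GK² - AK²) / (2·GA·GK)
  ∠AGK = 26.36°

Step 8: From BG = 8, BN = 10.7, GN = 3, by the inverse law of cosines:
  cos(∠GBN) = (BG² + BN² - GN²) / (2·BG·BN)
  ∠GBN = 8.06°

Step 9: From AG = 9.01, AK = 8, GK = 15, by the inverse law of cosines:
  cos(∠GAK) = (AG² + AK² - GK²) / (2·AG·AK)
  ∠GAK = 123.64°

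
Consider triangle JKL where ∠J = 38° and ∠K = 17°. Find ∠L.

angle L = 180 - 38 - 17 = 125 degrees.

125 degrees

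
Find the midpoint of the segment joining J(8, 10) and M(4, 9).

M = ((x₁ + x₂)/2, (y₁ + y₂)/2)
= ((8 + 4)/2, (10 + 9)/2)
= (12/2, 19/2) = (6, 19/2)

(6, 19/2)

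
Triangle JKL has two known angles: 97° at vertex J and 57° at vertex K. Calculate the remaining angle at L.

Let angle L = x. Then 97 + 57 + x = 180.
x = 180 - 154 = 26 degrees.

26 degrees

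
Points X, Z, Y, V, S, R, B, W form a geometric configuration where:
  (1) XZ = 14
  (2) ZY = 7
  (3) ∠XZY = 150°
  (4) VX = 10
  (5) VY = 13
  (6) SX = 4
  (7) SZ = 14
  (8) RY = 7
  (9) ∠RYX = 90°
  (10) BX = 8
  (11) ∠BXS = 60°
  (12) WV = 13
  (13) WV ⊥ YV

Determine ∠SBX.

Step 1: By the law of cosines on triangle BXS: BS² = 8² + 4² − 2·8·4·cos(60°) = 48, so BS = 4·√3.
Step 2: By the inverse law of cosines on triangle SBX: cos(∠SBX) = ((4·√3)² + 8² − 4²) / (2·4·√3·8) = 96/110.85 = 0.866, so ∠SBX = 30°.

Therefore, the measure of angle ∠SBX = 30°.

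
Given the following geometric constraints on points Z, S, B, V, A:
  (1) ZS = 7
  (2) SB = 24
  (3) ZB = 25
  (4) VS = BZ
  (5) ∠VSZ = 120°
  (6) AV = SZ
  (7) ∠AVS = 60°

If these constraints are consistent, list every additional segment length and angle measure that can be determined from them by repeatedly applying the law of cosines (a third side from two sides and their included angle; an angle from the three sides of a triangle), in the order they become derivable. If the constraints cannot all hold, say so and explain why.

The constraints are consistent. Derivable facts, in order:
After 1 step:
- SA ≈ 22.34
- ZV ≈ 29.14
- ∠BSZ = 90°
- ∠BZS = 73.74°
- ∠SBZ = 16.26°
After 2 steps:
- ∠ASV = 15.75°
- ∠SAV = 104.25°
- ∠SVZ = 12.01°
- ∠SZV = 47.99°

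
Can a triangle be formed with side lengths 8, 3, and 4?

Check the triangle inequality: 3 + 4 = 7 ≤ 8.
Since the sum of two sides does not exceed the third, no triangle can be formed.

No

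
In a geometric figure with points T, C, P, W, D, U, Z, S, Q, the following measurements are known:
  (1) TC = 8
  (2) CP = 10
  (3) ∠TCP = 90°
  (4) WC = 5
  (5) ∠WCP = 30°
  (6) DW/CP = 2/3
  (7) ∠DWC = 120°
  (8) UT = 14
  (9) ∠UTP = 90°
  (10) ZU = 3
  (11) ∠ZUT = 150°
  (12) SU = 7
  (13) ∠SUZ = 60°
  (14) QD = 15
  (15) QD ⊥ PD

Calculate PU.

Step 1: By the law of cosines on triangle PCT: PT² = 10² + 8² − 2·10·8·cos(90°) = 164, so PT = 2·√41.
Step 2: By the law of cosines on triangle PTU: PU² = (2·√41)² + 14² − 2·2·√41·14·cos(90°) = 360, so PU = 6·√10.

Therefore, the length of PU = 6·√10.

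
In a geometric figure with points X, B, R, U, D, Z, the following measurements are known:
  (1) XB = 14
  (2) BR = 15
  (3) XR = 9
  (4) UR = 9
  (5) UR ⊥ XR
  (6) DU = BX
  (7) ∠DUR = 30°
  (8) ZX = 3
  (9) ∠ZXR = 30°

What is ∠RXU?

Step 1: By the law of cosines on triangle XRU: XU² = 9² + 9² − 2·9·9·cos(90°) = 162, so XU = 9·√2.
Step 2: By the inverse law of cosines on triangle RXU: cos(∠RXU) = (9² + (9·√2)² − 9²) / (2·9·9·√2) = 162/229.1 = 0.7071, so ∠RXU = 45°.

Therefore, the measure of angle ∠RXU = 45°.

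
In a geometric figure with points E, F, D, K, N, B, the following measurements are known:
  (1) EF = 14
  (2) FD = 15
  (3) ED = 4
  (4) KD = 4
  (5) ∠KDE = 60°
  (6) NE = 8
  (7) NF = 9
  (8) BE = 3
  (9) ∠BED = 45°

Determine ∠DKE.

Step 1: By the law of cosines on triangle KDE: KE² = 4² + 4² − 2·4·4·cos(60°) = 16, so KE = 4.
Step 2: By the inverse law of cosines on triangle DKE: cos(∠DKE) = (4² + 4² − 4²) / (2·4·4) = 16/32 = 0.5, so ∠DKE = 60°.

Therefore, the measure of angle ∠DKE = 60°.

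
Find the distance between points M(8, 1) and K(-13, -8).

d = sqrt((-21)^2 + (-9)^2) = sqrt(522) = 3*sqrt(58)

3*sqrt(58)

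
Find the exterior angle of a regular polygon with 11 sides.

Each exterior angle of a regular n-gon is 360 / n.
For n = 11: 360 / 11 = 360/11 degrees.

360/11 degrees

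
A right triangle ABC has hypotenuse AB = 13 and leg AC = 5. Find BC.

By the Pythagorean theorem: BC^2 = AB^2 - AC^2
BC^2 = 13^2 - 5^2 = 169 - 25 = 144
BC = sqrt(144) = 12

12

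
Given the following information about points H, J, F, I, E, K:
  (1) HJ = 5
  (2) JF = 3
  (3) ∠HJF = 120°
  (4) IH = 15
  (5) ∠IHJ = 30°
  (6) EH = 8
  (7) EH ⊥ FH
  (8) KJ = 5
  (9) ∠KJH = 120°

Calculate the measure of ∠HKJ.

Step 1: By the law of cosines on triangle KJH: KH² = 5² + 5² − 2·5·5·cos(120°) = 75, so KH = 5·√3.
Step 2: By the inverse law of cosines on triangle HKJ: cos(∠HKJ) = ((5·√3)² + 5² − 5²) / (2·5·√3·5) = 75/86.6 = 0.866, so ∠HKJ = 30°.

Therefore, the measure of angle ∠HKJ = 30°.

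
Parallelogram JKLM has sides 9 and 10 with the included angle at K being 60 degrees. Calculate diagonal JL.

Law of cosines: d^2 = 9^2 + 10^2 - 2(9)(10)cos(60°) = 91, so d = sqrt(91).

sqrt(91)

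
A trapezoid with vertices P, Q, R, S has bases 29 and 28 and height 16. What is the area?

A trapezoid's area equals the midsegment times the height.
The midsegment is (29 + 28) / 2 = 57/2.
Area = 57/2 * 16 = 456.

456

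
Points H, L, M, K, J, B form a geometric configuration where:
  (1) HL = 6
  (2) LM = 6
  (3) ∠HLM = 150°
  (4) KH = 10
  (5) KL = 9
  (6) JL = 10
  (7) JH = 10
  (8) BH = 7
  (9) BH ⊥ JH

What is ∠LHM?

Step 1: By the law of cosines on triangle HLM: HM² = 6² + 6² − 2·6·6·cos(150°) = 134.35, so HM ≈ 11.59.
Step 2: By the inverse law of cosines on triangle LHM: cos(∠LHM) = (6² + 11.59² − 6²) / (2·6·11.59) = 134.35/139.09 = 0.9659, so ∠LHM = 15°.

Therefore, the measure of angle ∠LHM = 15°.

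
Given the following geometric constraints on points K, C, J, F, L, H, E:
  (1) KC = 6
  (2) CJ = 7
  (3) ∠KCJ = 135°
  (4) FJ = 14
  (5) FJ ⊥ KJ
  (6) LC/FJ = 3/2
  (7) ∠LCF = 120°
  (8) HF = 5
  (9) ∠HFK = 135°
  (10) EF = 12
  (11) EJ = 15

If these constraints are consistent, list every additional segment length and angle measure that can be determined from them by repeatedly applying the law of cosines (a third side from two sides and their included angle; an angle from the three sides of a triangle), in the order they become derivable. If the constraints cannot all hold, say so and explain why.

The constraints are consistent. Derivable facts, in order:
After 1 step:
- KJ ≈ 12.02
- ∠EFJ = 69.99°
- ∠EJF = 48.74°
- ∠FEJ = 61.28°
After 2 steps:
- KF ≈ 18.45
- ∠CJK = 20.68°
- ∠CKJ = 24.32°
After 3 steps:
- KH ≈ 22.27
- ∠FKJ = 49.36°
- ∠JFK = 40.64°
After 4 steps:
- ∠FHK = 35.86°
- ∠FKH = 9.14°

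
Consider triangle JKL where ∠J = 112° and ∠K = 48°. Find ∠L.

Let angle L = x. Then 112 + 48 + x = 180.
x = 180 - 160 = 20 degrees.

20 degrees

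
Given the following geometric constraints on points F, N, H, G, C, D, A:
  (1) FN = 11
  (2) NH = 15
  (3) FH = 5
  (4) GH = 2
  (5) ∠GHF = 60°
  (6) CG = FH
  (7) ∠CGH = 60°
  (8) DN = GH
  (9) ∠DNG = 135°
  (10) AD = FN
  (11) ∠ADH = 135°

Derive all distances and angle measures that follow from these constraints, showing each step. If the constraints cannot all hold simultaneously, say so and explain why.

The constraints are consistent.

From the given relations:
  CG = FH = 5
  DN = GH = 2
  AD = FN = 11

Step 1: From FH = 5, HG = 2, and ∠FHG = 60°, by the law of cosines:
  FG² = FH² + HG² - 2·FH·HG·cos(60°) = 25 + 4 - 10 = 19
  FG = √19

Step 2: From HG = 2, GC = 5, and ∠HGC = 60°, by the law of cosines:
  HC² = HG² + GC² - 2·HG·GC·cos(60°) = 4 + 25 - 10 = 19
  HC = √19

Step 3: From FH = 5, FN = 11, HN = 15, by the inverse law of cosines:
  cos(∠HFN) = (FH² + FN² - HN²) / (2·FH·FN)
  ∠HFN = 135.9°

Step 4: From NF = 11, NH = 15, FH = 5, by the inverse law of cosines:
  cos(∠FNH) = (NF² + NH² - FH²) / (2·NF·NH)
  ∠FNH = 13.41°

Step 5: From HF = 5, HN = 15, FN = 11, by the inverse law of cosines:
  cos(∠FHN) = (HF² + HN² - FN²) / (2·HF·HN)
  ∠FHN = 30.68°

Step 6: From FG = √19, FH = 5, GH = 2, by the inverse law of cosines:
  cos(∠GFH) = (FG² + FH² - GH²) / (2·FG·FH)
  ∠GFH = 23.41°

Step 7: From HC = √19, HG = 2, CG = 5, by the inverse law of cosines:
  cos(∠CHG) = (HC² + HG² - CG²) / (2·HC·HG)
  ∠CHG = 96.59°

Step 8: From GF = √19, GH = 2, FH = 5, by the inverse law of cosines:
  cos(∠FGH) = (GF² + GH² - FH²) / (2·GF·GH)
  ∠FGH = 96.59°

Step 9: From CG = 5, CH = √19, GH = 2, by the inverse law of cosines:
  cos(∠GCH) = (CG² + CH² - GH²) / (2·CG·CH)
  ∠GCH = 23.41°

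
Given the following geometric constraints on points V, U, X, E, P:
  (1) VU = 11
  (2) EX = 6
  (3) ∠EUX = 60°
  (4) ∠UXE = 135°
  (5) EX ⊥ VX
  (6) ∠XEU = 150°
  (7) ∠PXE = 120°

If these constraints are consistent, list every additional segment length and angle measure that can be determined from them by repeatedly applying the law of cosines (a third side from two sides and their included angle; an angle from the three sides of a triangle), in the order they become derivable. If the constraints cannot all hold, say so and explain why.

These constraints are not satisfiable: (3), (4) and (6) are the three interior angles of triangle EUX, which must sum to 180°, but 60° + 135° + 150° = 345°. No planar figure meets all of them, so nothing further can be derived.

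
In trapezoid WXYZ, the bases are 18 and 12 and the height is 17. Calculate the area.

Area of a trapezoid = (base1 + base2) * height / 2
Area = (18 + 12) * 17 / 2
Area = 30 * 17 / 2
Area = 510 / 2
Area = 255

255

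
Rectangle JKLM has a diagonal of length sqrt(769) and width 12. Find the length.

b = sqrt(d^2 - a^2) = sqrt(769 - 144) = sqrt(625) = 25

25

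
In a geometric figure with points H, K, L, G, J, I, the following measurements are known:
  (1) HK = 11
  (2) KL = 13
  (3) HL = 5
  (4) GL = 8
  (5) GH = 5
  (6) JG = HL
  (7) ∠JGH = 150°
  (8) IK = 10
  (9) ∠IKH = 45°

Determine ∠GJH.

From the given relations: JG = HL = 5.
Step 1: By the law of cosines on triangle JGH: JH² = 5² + 5² − 2·5·5·cos(150°) = 93.3, so JH ≈ 9.66.
Step 2: By the inverse law of cosines on triangle GJH: cos(∠GJH) = (5² + 9.66² − 5²) / (2·5·9.66) = 93.3/96.59 = 0.9659, so ∠GJH = 15°.

Therefore, the measure of angle ∠GJH = 15°.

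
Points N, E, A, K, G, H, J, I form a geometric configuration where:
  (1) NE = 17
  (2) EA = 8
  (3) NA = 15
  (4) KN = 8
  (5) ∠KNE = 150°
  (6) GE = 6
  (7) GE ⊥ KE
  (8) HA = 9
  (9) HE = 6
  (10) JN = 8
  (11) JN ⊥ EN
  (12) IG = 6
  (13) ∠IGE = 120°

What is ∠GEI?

Step 1: By the law of cosines on triangle EGI: EI² = 6² + 6² − 2·6·6·cos(120°) = 108, so EI = 6·√3.
Step 2: By the inverse law of cosines on triangle GEI: cos(∠GEI) = (6² + (6·√3)² − 6²) / (2·6·6·√3) = 108/124.71 = 0.866, so ∠GEI = 30°.

Therefore, the measure of angle ∠GEI = 30°.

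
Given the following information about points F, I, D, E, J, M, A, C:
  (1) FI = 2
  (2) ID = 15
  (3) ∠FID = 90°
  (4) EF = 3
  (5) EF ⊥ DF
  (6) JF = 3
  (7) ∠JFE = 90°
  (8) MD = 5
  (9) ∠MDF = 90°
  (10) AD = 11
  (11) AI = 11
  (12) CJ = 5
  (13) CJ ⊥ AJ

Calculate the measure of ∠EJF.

Step 1: By the law of cosines on triangle JFE: JE² = 3² + 3² − 2·3·3·cos(90°) = 18, so JE = 3·√2.
Step 2: By the inverse law of cosines on triangle EJF: cos(∠EJF) = ((3·√2)² + 3² − 3²) / (2·3·√2·3) = 18/25.46 = 0.7071, so ∠EJF = 45°.

Therefore, the measure of angle ∠EJF = 45°.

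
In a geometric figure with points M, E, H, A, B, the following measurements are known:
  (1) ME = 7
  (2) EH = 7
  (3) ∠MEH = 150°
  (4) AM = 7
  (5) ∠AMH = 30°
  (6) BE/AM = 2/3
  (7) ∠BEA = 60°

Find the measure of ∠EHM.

Step 1: By the law of cosines on triangle HEM: HM² = 7² + 7² − 2·7·7·cos(150°) = 182.87, so HM ≈ 13.52.
Step 2: By the inverse law of cosines on triangle EHM: cos(∠EHM) = (7² + 13.52² − 7²) / (2·7·13.52) = 182.87/189.32 = 0.9659, so ∠EHM = 15°.

Therefore, the measure of angle ∠EHM = 15°.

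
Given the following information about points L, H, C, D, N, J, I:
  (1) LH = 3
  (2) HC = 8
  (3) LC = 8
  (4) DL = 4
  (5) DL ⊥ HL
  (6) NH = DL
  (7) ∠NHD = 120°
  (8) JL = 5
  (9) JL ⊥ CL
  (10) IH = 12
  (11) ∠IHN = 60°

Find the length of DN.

From the given relations: NH = DL = 4.
Step 1: By the law of cosines on triangle DLH: DH² = 4² + 3² − 2·4·3·cos(90°) = 25, so DH = 5.
Step 2: By the law of cosines on triangle DHN: DN² = 5² + 4² − 2·5·4·cos(120°) = 61, so DN = √61.

Therefore, the length of DN = √61.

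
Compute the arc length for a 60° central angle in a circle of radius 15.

Arc length = 2π(15)(1/6) = 5*pi

5*pi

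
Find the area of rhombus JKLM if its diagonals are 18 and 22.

The diagonals of a rhombus divide it into four right triangles.
Each triangle has legs 18/ 2 = 9 and 22/2 = 11, so each has area (1/2)*9*11 = 99/2.
Four such triangles give total area = (d1 * d2) / 2 = 198.

198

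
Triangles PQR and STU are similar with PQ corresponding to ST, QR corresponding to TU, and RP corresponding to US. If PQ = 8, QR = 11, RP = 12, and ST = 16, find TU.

k = 16/8 = 2. TU = 2 * 11 = 22.

22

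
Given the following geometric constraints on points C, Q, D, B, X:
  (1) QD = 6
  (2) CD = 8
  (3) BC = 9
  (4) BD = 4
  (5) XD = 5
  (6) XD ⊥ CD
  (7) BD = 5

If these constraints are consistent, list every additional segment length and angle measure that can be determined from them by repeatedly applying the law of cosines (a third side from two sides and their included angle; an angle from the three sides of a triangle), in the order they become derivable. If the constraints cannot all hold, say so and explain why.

These constraints are not satisfiable: (4) BD = 4 and (7) BD = 5 assign two different lengths to the same segment. No planar figure meets all of them, so nothing further can be derived.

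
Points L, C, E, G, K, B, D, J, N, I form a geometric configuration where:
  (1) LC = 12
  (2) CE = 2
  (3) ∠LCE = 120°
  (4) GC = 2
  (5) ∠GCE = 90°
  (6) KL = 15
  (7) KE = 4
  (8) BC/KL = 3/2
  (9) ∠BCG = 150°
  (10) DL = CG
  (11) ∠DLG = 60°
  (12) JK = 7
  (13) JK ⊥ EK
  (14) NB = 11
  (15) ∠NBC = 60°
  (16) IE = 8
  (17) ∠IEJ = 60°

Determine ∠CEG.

Step 1: By the law of cosines on triangle ECG: EG² = 2² + 2² − 2·2·2·cos(90°) = 8, so EG = 2·√2.
Step 2: By the inverse law of cosines on triangle CEG: cos(∠CEG) = (2² + (2·√2)² − 2²) / (2·2·2·√2) = 8/11.31 = 0.7071, so ∠CEG = 45°.

Therefore, the measure of angle ∠CEG = 45°.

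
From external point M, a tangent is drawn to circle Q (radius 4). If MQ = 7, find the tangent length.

Let T be the point of tangency. Then QT ⊥ MT (radius ⊥ tangent).
In right triangle QTM: QM² = QT² + MT²
7² = 4² + MT²
MT² = 33, MT = sqrt(33)

sqrt(33)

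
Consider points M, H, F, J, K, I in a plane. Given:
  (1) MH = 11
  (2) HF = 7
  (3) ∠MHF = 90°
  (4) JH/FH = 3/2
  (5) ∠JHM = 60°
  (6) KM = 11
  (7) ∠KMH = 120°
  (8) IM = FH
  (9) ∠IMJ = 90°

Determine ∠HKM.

Step 1: By the law of cosines on triangle KMH: KH² = 11² + 11² − 2·11·11·cos(120°) = 363, so KH = 11·√3.
Step 2: By the inverse law of cosines on triangle HKM: cos(∠HKM) = ((11·√3)² + 11² − 11²) / (2·11·√3·11) = 363/419.16 = 0.866, so ∠HKM = 30°.

Therefore, the measure of angle ∠HKM = 30°.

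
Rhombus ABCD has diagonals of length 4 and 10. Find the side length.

In a rhombus, the diagonals bisect each other perpendicularly, creating four congruent right triangles.
Each triangle has legs 2 (half of 4) and 5 (half of 10).
The hypotenuse of each right triangle is a side of the rhombus:
side = sqrt(2^2 + 5^2) = sqrt(29)

sqrt(29)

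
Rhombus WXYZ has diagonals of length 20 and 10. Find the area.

The diagonals of a rhombus divide it into four right triangles.
Each triangle has legs 20/ 2 = 10 and 10/2 = 5, so each has area (1/2)*10*5 = 25.
Four such triangles give total area = (d1 * d2) / 2 = 100.

100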